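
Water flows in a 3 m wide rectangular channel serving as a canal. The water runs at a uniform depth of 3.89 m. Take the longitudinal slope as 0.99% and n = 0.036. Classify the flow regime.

Flow area A = b·y = 3 × 3.89 = 11.67 m². Wetted perimeter P = b + 2y = 3 + 2×3.89 = 10.78 m.
Hydraulic radius R = A/P = 11.67/10.78 = 1.083 m.
V = (1/n) R^(2/3) √S = (1/0.036) × 1.083^(2/3) × √0.0099 = 2.914 m/s. Hydraulic depth D_h = A/T = 11.67/3 = 3.89 m.
Froude number Fr = V/√(g·D_h) = 2.914/√(9.81×3.89) = 0.472, which is less than 1, so the flow is subcritical.

subcritical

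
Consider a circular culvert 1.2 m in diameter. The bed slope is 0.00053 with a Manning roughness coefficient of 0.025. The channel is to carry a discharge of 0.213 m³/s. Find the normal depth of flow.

y_n = 0.569 m

Manning's equation rearranged: A R^(2/3) = nQ / (1·√S) = 0.025 × 0.213 / (√0.00053) = 0.2313.
Trying y = 0.62 m: A R^(2/3) = 0.2678 — high.
Trying y = 0.569 m: A R^(2/3) = 0.2314 — matches.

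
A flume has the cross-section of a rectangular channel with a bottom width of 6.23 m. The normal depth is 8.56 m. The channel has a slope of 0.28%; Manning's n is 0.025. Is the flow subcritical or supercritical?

Flow area A = b·y = 6.23 × 8.56 = 53.33 m². Wetted perimeter P = b + 2y = 6.23 + 2×8.56 = 23.35 m.
Hydraulic radius R = A/P = 53.33/23.35 = 2.284 m.
V = (1/n) R^(2/3) √S = (1/0.025) × 2.284^(2/3) × √0.0028 = 3.671 m/s. Hydraulic depth D_h = A/T = 53.33/6.23 = 8.56 m.
Froude number Fr = V/√(g·D_h) = 3.671/√(9.81×8.56) = 0.401, which is less than 1, so the flow is subcritical.

subcritical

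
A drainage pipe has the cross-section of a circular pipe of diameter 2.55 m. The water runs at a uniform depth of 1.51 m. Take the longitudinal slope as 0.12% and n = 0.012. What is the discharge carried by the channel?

Q = 7.19 m³/s

For a circular section of diameter D = 2.55 m at depth y = 1.51 m, the central angle is θ = 2 arccos(1 − 2y/D) = 3.512 rad. Then A = (D²/8)(θ − sin θ) = 3.149 m² and P = Dθ/2 = 4.478 m.
Hydraulic radius R = A/P = 3.149/4.478 = 0.7033 m.
Manning's equation: Q = (1/n) A R^(2/3) S^(1/2) = (1/0.012) × 3.149 × 0.7033^(2/3) × 0.0012^(1/2) = 7.19 m³/s.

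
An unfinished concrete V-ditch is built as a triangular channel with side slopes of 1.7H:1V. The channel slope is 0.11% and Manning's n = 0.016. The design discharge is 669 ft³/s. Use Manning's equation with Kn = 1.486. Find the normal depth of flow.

y_n = 7.61 ft

Manning's equation rearranged: A R^(2/3) = nQ / (1.486·√S) = 0.016 × 669 / (1.486 × √0.0011) = 217.2.
At y = 6.69 ft: A R^(2/3) = 154.1 — low.
At y = 9.17 ft: A R^(2/3) = 357.3 — high.
At y = 7.61 ft: A R^(2/3) = 217.3 — ≈ 217.2.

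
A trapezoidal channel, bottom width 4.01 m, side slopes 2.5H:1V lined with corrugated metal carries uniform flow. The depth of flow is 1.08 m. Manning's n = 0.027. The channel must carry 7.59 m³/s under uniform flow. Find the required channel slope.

With bottom width b = 4.01 m and side slope z = 2.5: A = (b + zy)y = (4.01 + 2.5×1.08)×1.08 = 7.247 m²; P = b + 2y√(1+z²) = 4.01 + 2×1.08×2.693 = 9.826 m.
Hydraulic radius R = A/P = 7.247/9.826 = 0.7375 m.
From Manning's equation, S = [nQ / (1 A R^(2/3))]² = [0.027 × 7.59 / (1 × 7.247 × 0.7375^(2/3))]² = 0.0012.

S = 0.0012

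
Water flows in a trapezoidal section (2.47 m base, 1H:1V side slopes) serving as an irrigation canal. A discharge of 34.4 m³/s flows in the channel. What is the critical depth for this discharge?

At critical depth, Q² T / (g A³) = 1, i.e. A³/T = Q²/g = 34.4²/9.81 = 120.6.
Trying y = 2.4 m: A³/T = 219.6 — over.
Trying y = 1.75 m: A³/T = 67.46 — short.
Trying y = 2.05 m: A³/T = 121.1 — ≈ 120.6.

y_c = 2.05 m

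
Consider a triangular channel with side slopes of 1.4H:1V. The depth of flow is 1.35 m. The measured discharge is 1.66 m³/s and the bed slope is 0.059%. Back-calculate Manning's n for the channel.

For a triangular section with side slope z = 1.4: A = zy² = 1.4×1.35² = 2.551 m²; P = 2y√(1+z²) = 2×1.35×1.72 = 4.645 m.
Hydraulic radius R = A/P = 2.551/4.645 = 0.5493 m.
Rearranging Manning's equation: n = (1/Q) A R^(2/3) S^(1/2) = (1/1.66) × 2.551 × 0.5493^(2/3) × √0.00059 = 0.025.

n = 0.025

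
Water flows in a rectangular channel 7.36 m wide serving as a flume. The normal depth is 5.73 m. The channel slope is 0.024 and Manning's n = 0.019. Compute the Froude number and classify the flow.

Flow area A = b·y = 7.36 × 5.73 = 42.17 m². Wetted perimeter P = b + 2y = 7.36 + 2×5.73 = 18.82 m.
Hydraulic radius R = A/P = 42.17/18.82 = 2.241 m.
V = (1/n) R^(2/3) √S = (1/0.019) × 2.241^(2/3) × √0.024 = 13.96 m/s. Hydraulic depth D_h = A/T = 42.17/7.36 = 5.73 m.
Froude number Fr = V/√(g·D_h) = 13.96/√(9.81×5.73) = 1.86, which is greater than 1, so the flow is supercritical.

supercritical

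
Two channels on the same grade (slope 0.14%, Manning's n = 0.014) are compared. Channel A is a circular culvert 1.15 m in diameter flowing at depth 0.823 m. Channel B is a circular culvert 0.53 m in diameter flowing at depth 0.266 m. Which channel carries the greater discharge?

Channel A: For a circular section of diameter D = 1.15 m at depth y = 0.823 m, the central angle is θ = 2 arccos(1 − 2y/D) = 4.033 rad. Then A = (D²/8)(θ − sin θ) = 0.7954 m² and P = Dθ/2 = 2.319 m. Hydraulic radius R = A/P = 0.7954/2.319 = 0.343 m. Q_A = (1/0.014)·0.7954·0.343^(2/3)·√0.0014 = 1.042 m³/s.
Channel B: For a circular section of diameter D = 0.53 m at depth y = 0.266 m, the central angle is θ = 2 arccos(1 − 2y/D) = 3.149 rad. Then A = (D²/8)(θ − sin θ) = 0.1108 m² and P = Dθ/2 = 0.8345 m. Hydraulic radius R = A/P = 0.1108/0.8345 = 0.1328 m. Q_B = (1/0.014)·0.1108·0.1328^(2/3)·√0.0014 = 0.07711 m³/s.
Q_A = 1.042 m³/s vs Q_B = 0.07711 m³/s, so channel A carries more.

channel A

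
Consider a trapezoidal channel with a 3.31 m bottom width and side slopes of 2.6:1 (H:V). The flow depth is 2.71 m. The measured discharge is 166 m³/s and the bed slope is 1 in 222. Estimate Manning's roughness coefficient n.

With bottom width b = 3.31 m and side slope z = 2.6: A = (b + zy)y = (3.31 + 2.6×2.71)×2.71 = 28.06 m²; P = b + 2y√(1+z²) = 3.31 + 2×2.71×2.786 = 18.41 m.
Hydraulic radius R = A/P = 28.06/18.41 = 1.525 m.
Rearranging Manning's equation: n = (1/Q) A R^(2/3) S^(1/2) = (1/166) × 28.06 × 1.525^(2/3) × √0.004505 = 0.015.

n = 0.015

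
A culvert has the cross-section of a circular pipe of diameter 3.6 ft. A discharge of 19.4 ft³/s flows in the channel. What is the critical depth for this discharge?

At critical depth, Q² T / (g A³) = 1, i.e. A³/T = Q²/g = 19.4²/32.2 = 11.69.
Trying y = 1.55 ft: A³/T = 20.67 — too large.
Trying y = 1.02 ft: A³/T = 4.113 — too small.
Trying y = 1.34 ft: A³/T = 11.81 — close enough.

y_c = 1.34 ft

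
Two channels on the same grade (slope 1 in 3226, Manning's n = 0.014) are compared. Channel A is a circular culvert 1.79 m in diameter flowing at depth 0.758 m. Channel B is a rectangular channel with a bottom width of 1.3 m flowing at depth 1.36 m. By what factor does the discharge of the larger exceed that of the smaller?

Channel A: For a circular section of diameter D = 1.79 m at depth y = 0.758 m, the central angle is θ = 2 arccos(1 − 2y/D) = 2.834 rad. Then A = (D²/8)(θ − sin θ) = 1.014 m² and P = Dθ/2 = 2.537 m. Hydraulic radius R = A/P = 1.014/2.537 = 0.3997 m. Q_A = (1/0.014)·1.014·0.3997^(2/3)·√0.00031 = 0.692 m³/s.
Channel B: Flow area A = b·y = 1.3 × 1.36 = 1.768 m². Wetted perimeter P = b + 2y = 1.3 + 2×1.36 = 4.02 m. Hydraulic radius R = A/P = 1.768/4.02 = 0.4398 m. Q_B = (1/0.014)·1.768·0.4398^(2/3)·√0.00031 = 1.286 m³/s.
The larger discharge is 1.286 m³/s and the smaller is 0.692 m³/s; the ratio is 1.86.

1.86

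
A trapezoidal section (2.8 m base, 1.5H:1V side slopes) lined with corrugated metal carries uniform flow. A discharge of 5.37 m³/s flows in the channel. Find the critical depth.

At critical depth, Q² T / (g A³) = 1, i.e. A³/T = Q²/g = 5.37²/9.81 = 2.94.
Try y = 0.788 m: A³/T = 5.983 — high.
Try y = 0.466 m: A³/T = 1.033 — low.
Try y = 0.639 m: A³/T = 2.937 — matches.

y_c = 0.639 m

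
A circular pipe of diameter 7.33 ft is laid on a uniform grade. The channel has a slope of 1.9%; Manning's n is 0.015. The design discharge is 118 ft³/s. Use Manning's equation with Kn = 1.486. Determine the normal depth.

y_n = 1.83 ft

Manning's equation rearranged: A R^(2/3) = nQ / (1.486·√S) = 0.015 × 118 / (1.486 × √0.019) = 8.641.
Trying y = 1.33 ft: A R^(2/3) = 4.54 — too small.
Trying y = 1.83 ft: A R^(2/3) = 8.633 — close enough.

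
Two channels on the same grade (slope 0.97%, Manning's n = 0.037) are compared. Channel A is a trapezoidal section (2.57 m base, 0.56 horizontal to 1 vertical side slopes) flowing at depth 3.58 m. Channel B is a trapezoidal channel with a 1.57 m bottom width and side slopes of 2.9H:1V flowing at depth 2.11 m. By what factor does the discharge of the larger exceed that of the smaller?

Channel A: With bottom width b = 2.57 m and side slope z = 0.56: A = (b + zy)y = (2.57 + 0.56×3.58)×3.58 = 16.38 m²; P = b + 2y√(1+z²) = 2.57 + 2×3.58×1.146 = 10.78 m. Hydraulic radius R = A/P = 16.38/10.78 = 1.52 m. Q_A = (1/0.037)·16.38·1.52^(2/3)·√0.0097 = 57.63 m³/s.
Channel B: With bottom width b = 1.57 m and side slope z = 2.9: A = (b + zy)y = (1.57 + 2.9×2.11)×2.11 = 16.22 m²; P = b + 2y√(1+z²) = 1.57 + 2×2.11×3.068 = 14.52 m. Hydraulic radius R = A/P = 16.22/14.52 = 1.118 m. Q_B = (1/0.037)·16.22·1.118^(2/3)·√0.0097 = 46.51 m³/s.
The larger discharge is 57.63 m³/s and the smaller is 46.51 m³/s; the ratio is 1.24.

1.24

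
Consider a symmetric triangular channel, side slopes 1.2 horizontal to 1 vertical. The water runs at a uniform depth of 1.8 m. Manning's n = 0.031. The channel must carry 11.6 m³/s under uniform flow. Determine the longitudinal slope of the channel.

S = 0.014

For a triangular section with side slope z = 1.2: A = zy² = 1.2×1.8² = 3.888 m²; P = 2y√(1+z²) = 2×1.8×1.562 = 5.623 m.
Hydraulic radius R = A/P = 3.888/5.623 = 0.6914 m.
From Manning's equation, S = [nQ / (1 A R^(2/3))]² = [0.031 × 11.6 / (1 × 3.888 × 0.6914^(2/3))]² = 0.014.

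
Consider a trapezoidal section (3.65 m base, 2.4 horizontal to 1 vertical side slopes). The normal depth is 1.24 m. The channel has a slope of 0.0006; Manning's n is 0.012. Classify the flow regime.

With bottom width b = 3.65 m and side slope z = 2.4: A = (b + zy)y = (3.65 + 2.4×1.24)×1.24 = 8.216 m²; P = b + 2y√(1+z²) = 3.65 + 2×1.24×2.6 = 10.1 m.
Hydraulic radius R = A/P = 8.216/10.1 = 0.8137 m.
V = (1/n) R^(2/3) √S = (1/0.012) × 0.8137^(2/3) × √0.0006 = 1.779 m/s. Hydraulic depth D_h = A/T = 8.216/9.602 = 0.8557 m.
Froude number Fr = V/√(g·D_h) = 1.779/√(9.81×0.8557) = 0.614, which is less than 1, so the flow is subcritical.

subcritical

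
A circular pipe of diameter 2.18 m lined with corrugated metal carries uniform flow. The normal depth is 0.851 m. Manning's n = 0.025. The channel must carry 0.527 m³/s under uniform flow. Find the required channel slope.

S = 0.00027

For a circular section of diameter D = 2.18 m at depth y = 0.851 m, the central angle is θ = 2 arccos(1 − 2y/D) = 2.699 rad. Then A = (D²/8)(θ − sin θ) = 1.349 m² and P = Dθ/2 = 2.942 m.
Hydraulic radius R = A/P = 1.349/2.942 = 0.4586 m.
From Manning's equation, S = [nQ / (1 A R^(2/3))]² = [0.025 × 0.527 / (1 × 1.349 × 0.4586^(2/3))]² = 0.00027.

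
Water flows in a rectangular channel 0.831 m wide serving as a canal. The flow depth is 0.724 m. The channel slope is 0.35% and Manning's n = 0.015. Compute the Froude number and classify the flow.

Flow area A = b·y = 0.831 × 0.724 = 0.6016 m². Wetted perimeter P = b + 2y = 0.831 + 2×0.724 = 2.279 m.
Hydraulic radius R = A/P = 0.6016/2.279 = 0.264 m.
V = (1/n) R^(2/3) √S = (1/0.015) × 0.264^(2/3) × √0.0035 = 1.623 m/s. Hydraulic depth D_h = A/T = 0.6016/0.831 = 0.724 m.
Froude number Fr = V/√(g·D_h) = 1.623/√(9.81×0.724) = 0.609, which is less than 1, so the flow is subcritical.

subcritical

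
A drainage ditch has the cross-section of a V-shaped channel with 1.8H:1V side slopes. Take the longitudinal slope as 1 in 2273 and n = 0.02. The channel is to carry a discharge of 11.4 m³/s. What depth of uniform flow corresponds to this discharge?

Manning's equation rearranged: A R^(2/3) = nQ / (1·√S) = 0.02 × 11.4 / (√0.0004399) = 10.87.
Try y = 1.9 m: A R^(2/3) = 5.741 — too small.
Try y = 2.69 m: A R^(2/3) = 14.51 — too large.
Try y = 2.41 m: A R^(2/3) = 10.82 — ≈ 10.87.

y_n = 2.41 m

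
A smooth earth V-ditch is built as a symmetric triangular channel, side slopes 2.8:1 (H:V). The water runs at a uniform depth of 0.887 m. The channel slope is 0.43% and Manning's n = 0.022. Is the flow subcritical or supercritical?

For a triangular section with side slope z = 2.8: A = zy² = 2.8×0.887² = 2.203 m²; P = 2y√(1+z²) = 2×0.887×2.973 = 5.274 m.
Hydraulic radius R = A/P = 2.203/5.274 = 0.4177 m.
V = (1/n) R^(2/3) √S = (1/0.022) × 0.4177^(2/3) × √0.0043 = 1.665 m/s. Hydraulic depth D_h = A/T = 2.203/4.967 = 0.4435 m.
Froude number Fr = V/√(g·D_h) = 1.665/√(9.81×0.4435) = 0.798, which is less than 1, so the flow is subcritical.

subcritical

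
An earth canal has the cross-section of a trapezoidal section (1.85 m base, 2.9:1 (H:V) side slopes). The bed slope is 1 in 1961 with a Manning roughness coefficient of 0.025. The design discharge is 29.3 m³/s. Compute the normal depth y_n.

Manning's equation rearranged: A R^(2/3) = nQ / (1·√S) = 0.025 × 29.3 / (√0.0005099) = 32.44.
Trying y = 3.13 m: A R^(2/3) = 47.26 — over.
Trying y = 2.23 m: A R^(2/3) = 20.88 — short.
Trying y = 2.68 m: A R^(2/3) = 32.42 — ≈ 32.44.

y_n = 2.68 m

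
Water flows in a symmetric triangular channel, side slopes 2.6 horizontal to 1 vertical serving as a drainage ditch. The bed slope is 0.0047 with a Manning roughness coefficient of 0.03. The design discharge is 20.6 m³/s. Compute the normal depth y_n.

Manning's equation rearranged: A R^(2/3) = nQ / (1·√S) = 0.03 × 20.6 / (√0.0047) = 9.014.
Try y = 2.3 m: A R^(2/3) = 14.42 — over.
Try y = 1.31 m: A R^(2/3) = 3.214 — short.
Try y = 1.93 m: A R^(2/3) = 9.032 — close enough.

y_n = 1.93 m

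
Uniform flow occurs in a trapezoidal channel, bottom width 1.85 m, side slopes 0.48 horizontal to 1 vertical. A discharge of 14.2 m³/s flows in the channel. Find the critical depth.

y_c = 1.57 m

At critical depth, Q² T / (g A³) = 1, i.e. A³/T = Q²/g = 14.2²/9.81 = 20.55.
At y = 1.27 m: A³/T = 9.931 — too small.
At y = 2 m: A³/T = 47.08 — too large.
At y = 1.57 m: A³/T = 20.34 — matches.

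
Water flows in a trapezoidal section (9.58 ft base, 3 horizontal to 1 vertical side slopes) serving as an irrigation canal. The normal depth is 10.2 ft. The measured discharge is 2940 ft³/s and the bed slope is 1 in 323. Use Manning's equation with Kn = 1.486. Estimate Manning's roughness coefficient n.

n = 0.0361

With bottom width b = 9.58 ft and side slope z = 3: A = (b + zy)y = (9.58 + 3×10.2)×10.2 = 409.8 ft²; P = b + 2y√(1+z²) = 9.58 + 2×10.2×3.162 = 74.09 ft.
Hydraulic radius R = A/P = 409.8/74.09 = 5.532 ft.
Rearranging Manning's equation: n = (1.486/Q) A R^(2/3) S^(1/2) = (1.486/2940) × 409.8 × 5.532^(2/3) × √0.003096 = 0.0361.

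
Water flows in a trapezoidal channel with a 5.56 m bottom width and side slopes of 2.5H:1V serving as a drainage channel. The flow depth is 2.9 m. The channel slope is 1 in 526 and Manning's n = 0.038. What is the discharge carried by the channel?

With bottom width b = 5.56 m and side slope z = 2.5: A = (b + zy)y = (5.56 + 2.5×2.9)×2.9 = 37.15 m²; P = b + 2y√(1+z²) = 5.56 + 2×2.9×2.693 = 21.18 m.
Hydraulic radius R = A/P = 37.15/21.18 = 1.754 m.
Manning's equation: Q = (1/n) A R^(2/3) S^(1/2) = (1/0.038) × 37.15 × 1.754^(2/3) × 0.001901^(1/2) = 62 m³/s.

Q = 62 m³/s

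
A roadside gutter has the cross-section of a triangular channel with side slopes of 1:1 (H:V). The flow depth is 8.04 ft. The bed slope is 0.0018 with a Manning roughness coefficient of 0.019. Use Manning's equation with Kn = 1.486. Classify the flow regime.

subcritical

For a triangular section with side slope z = 1: A = zy² = 1×8.04² = 64.64 ft²; P = 2y√(1+z²) = 2×8.04×1.414 = 22.74 ft.
Hydraulic radius R = A/P = 64.64/22.74 = 2.843 ft.
V = (1.486/n) R^(2/3) √S = (1.486/0.019) × 2.843^(2/3) × √0.0018 = 6.658 ft/s. Hydraulic depth D_h = A/T = 64.64/16.08 = 4.02 ft.
Froude number Fr = V/√(g·D_h) = 6.658/√(32.2×4.02) = 0.585, which is less than 1, so the flow is subcritical.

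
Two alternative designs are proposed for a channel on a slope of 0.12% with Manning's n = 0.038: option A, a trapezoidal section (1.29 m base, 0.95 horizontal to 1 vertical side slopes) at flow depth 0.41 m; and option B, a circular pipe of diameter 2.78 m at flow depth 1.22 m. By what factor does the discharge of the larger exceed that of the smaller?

6.37

Channel A: With bottom width b = 1.29 m and side slope z = 0.95: A = (b + zy)y = (1.29 + 0.95×0.41)×0.41 = 0.6886 m²; P = b + 2y√(1+z²) = 1.29 + 2×0.41×1.379 = 2.421 m. Hydraulic radius R = A/P = 0.6886/2.421 = 0.2844 m. Q_A = (1/0.038)·0.6886·0.2844^(2/3)·√0.0012 = 0.2715 m³/s.
Channel B: For a circular section of diameter D = 2.78 m at depth y = 1.22 m, the central angle is θ = 2 arccos(1 − 2y/D) = 2.896 rad. Then A = (D²/8)(θ − sin θ) = 2.564 m² and P = Dθ/2 = 4.026 m. Hydraulic radius R = A/P = 2.564/4.026 = 0.6367 m. Q_B = (1/0.038)·2.564·0.6367^(2/3)·√0.0012 = 1.73 m³/s.
The larger discharge is 1.73 m³/s and the smaller is 0.2715 m³/s; the ratio is 6.37.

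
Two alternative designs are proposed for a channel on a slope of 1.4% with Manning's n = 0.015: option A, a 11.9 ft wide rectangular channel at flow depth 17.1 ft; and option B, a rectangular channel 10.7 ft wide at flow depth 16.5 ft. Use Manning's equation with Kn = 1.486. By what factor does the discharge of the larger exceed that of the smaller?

1.22

Channel A: Flow area A = b·y = 11.9 × 17.1 = 203.5 ft². Wetted perimeter P = b + 2y = 11.9 + 2×17.1 = 46.1 ft. Hydraulic radius R = A/P = 203.5/46.1 = 4.414 ft. Q_A = (1.486/0.015)·203.5·4.414^(2/3)·√0.014 = 6418 ft³/s.
Channel B: Flow area A = b·y = 10.7 × 16.5 = 176.5 ft². Wetted perimeter P = b + 2y = 10.7 + 2×16.5 = 43.7 ft. Hydraulic radius R = A/P = 176.5/43.7 = 4.04 ft. Q_B = (1.486/0.015)·176.5·4.04^(2/3)·√0.014 = 5249 ft³/s.
The larger discharge is 6418 ft³/s and the smaller is 5249 ft³/s; the ratio is 1.22.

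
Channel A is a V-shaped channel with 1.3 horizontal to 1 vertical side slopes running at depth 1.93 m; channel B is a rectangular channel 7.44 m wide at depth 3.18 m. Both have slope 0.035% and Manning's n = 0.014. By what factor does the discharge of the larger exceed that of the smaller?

8.37

Channel A: For a triangular section with side slope z = 1.3: A = zy² = 1.3×1.93² = 4.842 m²; P = 2y√(1+z²) = 2×1.93×1.64 = 6.331 m. Hydraulic radius R = A/P = 4.842/6.331 = 0.7649 m. Q_A = (1/0.014)·4.842·0.7649^(2/3)·√0.00035 = 5.412 m³/s.
Channel B: Flow area A = b·y = 7.44 × 3.18 = 23.66 m². Wetted perimeter P = b + 2y = 7.44 + 2×3.18 = 13.8 m. Hydraulic radius R = A/P = 23.66/13.8 = 1.714 m. Q_B = (1/0.014)·23.66·1.714^(2/3)·√0.00035 = 45.29 m³/s.
The larger discharge is 45.29 m³/s and the smaller is 5.412 m³/s; the ratio is 8.37.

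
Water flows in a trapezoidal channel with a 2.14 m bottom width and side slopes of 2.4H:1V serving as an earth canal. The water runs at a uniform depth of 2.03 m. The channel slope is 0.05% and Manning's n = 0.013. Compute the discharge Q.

With bottom width b = 2.14 m and side slope z = 2.4: A = (b + zy)y = (2.14 + 2.4×2.03)×2.03 = 14.23 m²; P = b + 2y√(1+z²) = 2.14 + 2×2.03×2.6 = 12.7 m.
Hydraulic radius R = A/P = 14.23/12.7 = 1.121 m.
Manning's equation: Q = (1/n) A R^(2/3) S^(1/2) = (1/0.013) × 14.23 × 1.121^(2/3) × 0.0005^(1/2) = 26.4 m³/s.

Q = 26.4 m³/s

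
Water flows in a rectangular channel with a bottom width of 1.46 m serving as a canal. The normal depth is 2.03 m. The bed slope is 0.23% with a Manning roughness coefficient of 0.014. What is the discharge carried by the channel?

Flow area A = b·y = 1.46 × 2.03 = 2.964 m². Wetted perimeter P = b + 2y = 1.46 + 2×2.03 = 5.52 m.
Hydraulic radius R = A/P = 2.964/5.52 = 0.5369 m.
Manning's equation: Q = (1/n) A R^(2/3) S^(1/2) = (1/0.014) × 2.964 × 0.5369^(2/3) × 0.0023^(1/2) = 6.71 m³/s.

Q = 6.71 m³/s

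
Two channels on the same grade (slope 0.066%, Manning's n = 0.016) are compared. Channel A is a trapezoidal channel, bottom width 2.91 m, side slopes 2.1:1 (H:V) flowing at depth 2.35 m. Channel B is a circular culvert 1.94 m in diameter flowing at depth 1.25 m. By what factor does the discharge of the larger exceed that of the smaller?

Channel A: With bottom width b = 2.91 m and side slope z = 2.1: A = (b + zy)y = (2.91 + 2.1×2.35)×2.35 = 18.44 m²; P = b + 2y√(1+z²) = 2.91 + 2×2.35×2.326 = 13.84 m. Hydraulic radius R = A/P = 18.44/13.84 = 1.332 m. Q_A = (1/0.016)·18.44·1.332^(2/3)·√0.00066 = 35.83 m³/s.
Channel B: For a circular section of diameter D = 1.94 m at depth y = 1.25 m, the central angle is θ = 2 arccos(1 − 2y/D) = 3.727 rad. Then A = (D²/8)(θ − sin θ) = 2.014 m² and P = Dθ/2 = 3.615 m. Hydraulic radius R = A/P = 2.014/3.615 = 0.5569 m. Q_B = (1/0.016)·2.014·0.5569^(2/3)·√0.00066 = 2.188 m³/s.
The larger discharge is 35.83 m³/s and the smaller is 2.188 m³/s; the ratio is 16.4.

16.4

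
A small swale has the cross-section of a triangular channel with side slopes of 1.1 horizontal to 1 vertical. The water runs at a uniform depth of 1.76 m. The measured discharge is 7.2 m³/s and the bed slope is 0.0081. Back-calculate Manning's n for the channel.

For a triangular section with side slope z = 1.1: A = zy² = 1.1×1.76² = 3.407 m²; P = 2y√(1+z²) = 2×1.76×1.487 = 5.233 m.
Hydraulic radius R = A/P = 3.407/5.233 = 0.6511 m.
Rearranging Manning's equation: n = (1/Q) A R^(2/3) S^(1/2) = (1/7.2) × 3.407 × 0.6511^(2/3) × √0.0081 = 0.032.

n = 0.032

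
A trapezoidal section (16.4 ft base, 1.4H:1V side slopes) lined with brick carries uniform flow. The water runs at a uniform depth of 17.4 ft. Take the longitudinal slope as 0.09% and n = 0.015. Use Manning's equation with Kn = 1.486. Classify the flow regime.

With bottom width b = 16.4 ft and side slope z = 1.4: A = (b + zy)y = (16.4 + 1.4×17.4)×17.4 = 709.2 ft²; P = b + 2y√(1+z²) = 16.4 + 2×17.4×1.72 = 76.27 ft.
Hydraulic radius R = A/P = 709.2/76.27 = 9.299 ft.
V = (1.486/n) R^(2/3) √S = (1.486/0.015) × 9.299^(2/3) × √0.0009 = 13.14 ft/s. Hydraulic depth D_h = A/T = 709.2/65.12 = 10.89 ft.
Froude number Fr = V/√(g·D_h) = 13.14/√(32.2×10.89) = 0.702, which is less than 1, so the flow is subcritical.

subcritical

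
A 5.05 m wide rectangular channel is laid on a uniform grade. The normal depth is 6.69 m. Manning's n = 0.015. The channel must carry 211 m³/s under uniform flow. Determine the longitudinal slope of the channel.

Flow area A = b·y = 5.05 × 6.69 = 33.78 m². Wetted perimeter P = b + 2y = 5.05 + 2×6.69 = 18.43 m.
Hydraulic radius R = A/P = 33.78/18.43 = 1.833 m.
From Manning's equation, S = [nQ / (1 A R^(2/3))]² = [0.015 × 211 / (1 × 33.78 × 1.833^(2/3))]² = 0.00391.

S = 0.00391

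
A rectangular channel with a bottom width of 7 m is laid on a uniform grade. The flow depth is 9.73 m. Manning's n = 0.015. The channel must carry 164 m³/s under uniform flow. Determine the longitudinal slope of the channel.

Flow area A = b·y = 7 × 9.73 = 68.11 m². Wetted perimeter P = b + 2y = 7 + 2×9.73 = 26.46 m.
Hydraulic radius R = A/P = 68.11/26.46 = 2.574 m.
From Manning's equation, S = [nQ / (1 A R^(2/3))]² = [0.015 × 164 / (1 × 68.11 × 2.574^(2/3))]² = 0.00037.

S = 0.00037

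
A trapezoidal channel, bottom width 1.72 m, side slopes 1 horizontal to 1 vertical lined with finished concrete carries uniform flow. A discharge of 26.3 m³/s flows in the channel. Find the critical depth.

y_c = 1.99 m

At critical depth, Q² T / (g A³) = 1, i.e. A³/T = Q²/g = 26.3²/9.81 = 70.51.
At y = 1.5 m: A³/T = 23.87 — too small.
At y = 2.36 m: A³/T = 138.6 — too large.
At y = 1.99 m: A³/T = 70.6 — close enough.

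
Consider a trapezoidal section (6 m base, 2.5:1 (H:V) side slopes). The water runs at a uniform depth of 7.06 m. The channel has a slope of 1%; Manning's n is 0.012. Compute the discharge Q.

Q = 3380 m³/s

With bottom width b = 6 m and side slope z = 2.5: A = (b + zy)y = (6 + 2.5×7.06)×7.06 = 167 m²; P = b + 2y√(1+z²) = 6 + 2×7.06×2.693 = 44.02 m.
Hydraulic radius R = A/P = 167/44.02 = 3.793 m.
Manning's equation: Q = (1/n) A R^(2/3) S^(1/2) = (1/0.012) × 167 × 3.793^(2/3) × 0.01^(1/2) = 3380 m³/s.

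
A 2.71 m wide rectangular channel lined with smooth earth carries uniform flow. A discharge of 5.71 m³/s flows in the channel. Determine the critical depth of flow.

For a rectangular channel, critical depth y_c = (q²/g)^(1/3) where q = Q/b = 5.71/2.71 = 2.107 m²/s.
So y_c = (2.107²/9.81)^(1/3) = 0.768 m.

y_c = 0.768 m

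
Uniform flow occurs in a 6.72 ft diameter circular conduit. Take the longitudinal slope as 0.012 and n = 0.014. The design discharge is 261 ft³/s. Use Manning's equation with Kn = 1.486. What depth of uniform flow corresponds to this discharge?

Manning's equation rearranged: A R^(2/3) = nQ / (1.486·√S) = 0.014 × 261 / (1.486 × √0.012) = 22.45.
Trying y = 3.75 ft: A R^(2/3) = 30.05 — over.
Trying y = 2.57 ft: A R^(2/3) = 15.55 — short.
Trying y = 3.15 ft: A R^(2/3) = 22.43 — ≈ 22.45.

y_n = 3.15 ft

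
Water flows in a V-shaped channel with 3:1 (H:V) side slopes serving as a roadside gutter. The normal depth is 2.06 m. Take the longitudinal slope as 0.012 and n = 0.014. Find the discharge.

For a triangular section with side slope z = 3: A = zy² = 3×2.06² = 12.73 m²; P = 2y√(1+z²) = 2×2.06×3.162 = 13.03 m.
Hydraulic radius R = A/P = 12.73/13.03 = 0.9771 m.
Manning's equation: Q = (1/n) A R^(2/3) S^(1/2) = (1/0.014) × 12.73 × 0.9771^(2/3) × 0.012^(1/2) = 98.1 m³/s.

Q = 98.1 m³/s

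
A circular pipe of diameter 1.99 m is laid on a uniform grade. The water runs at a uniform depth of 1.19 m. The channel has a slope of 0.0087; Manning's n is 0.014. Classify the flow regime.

For a circular section of diameter D = 1.99 m at depth y = 1.19 m, the central angle is θ = 2 arccos(1 − 2y/D) = 3.536 rad. Then A = (D²/8)(θ − sin θ) = 1.941 m² and P = Dθ/2 = 3.518 m.
Hydraulic radius R = A/P = 1.941/3.518 = 0.5516 m.
V = (1/n) R^(2/3) √S = (1/0.014) × 0.5516^(2/3) × √0.0087 = 4.481 m/s. Hydraulic depth D_h = A/T = 1.941/1.951 = 0.9945 m.
Froude number Fr = V/√(g·D_h) = 4.481/√(9.81×0.9945) = 1.43, which is greater than 1, so the flow is supercritical.

supercritical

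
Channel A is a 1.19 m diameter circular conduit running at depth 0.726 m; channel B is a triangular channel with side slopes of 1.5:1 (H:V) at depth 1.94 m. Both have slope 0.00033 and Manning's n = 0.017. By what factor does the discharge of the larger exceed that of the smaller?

14.3

Channel A: For a circular section of diameter D = 1.19 m at depth y = 0.726 m, the central angle is θ = 2 arccos(1 − 2y/D) = 3.586 rad. Then A = (D²/8)(θ − sin θ) = 0.7107 m² and P = Dθ/2 = 2.133 m. Hydraulic radius R = A/P = 0.7107/2.133 = 0.3331 m. Q_A = (1/0.017)·0.7107·0.3331^(2/3)·√0.00033 = 0.365 m³/s.
Channel B: For a triangular section with side slope z = 1.5: A = zy² = 1.5×1.94² = 5.645 m²; P = 2y√(1+z²) = 2×1.94×1.803 = 6.995 m. Hydraulic radius R = A/P = 5.645/6.995 = 0.8071 m. Q_B = (1/0.017)·5.645·0.8071^(2/3)·√0.00033 = 5.229 m³/s.
The larger discharge is 5.229 m³/s and the smaller is 0.365 m³/s; the ratio is 14.3.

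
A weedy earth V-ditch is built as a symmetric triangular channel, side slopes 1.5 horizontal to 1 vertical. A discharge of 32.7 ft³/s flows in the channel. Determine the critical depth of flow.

y_c = 1.97 ft

At critical depth, Q² T / (g A³) = 1, i.e. A³/T = Q²/g = 32.7²/32.2 = 33.21.
Try y = 1.35 ft: A³/T = 5.045 — low.
Try y = 2.3 ft: A³/T = 72.41 — high.
Try y = 1.97 ft: A³/T = 33.38 — close enough.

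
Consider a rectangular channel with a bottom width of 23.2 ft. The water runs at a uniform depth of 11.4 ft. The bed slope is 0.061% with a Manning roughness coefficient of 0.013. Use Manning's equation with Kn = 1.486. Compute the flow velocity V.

V = 9.06 ft/s

Flow area A = b·y = 23.2 × 11.4 = 264.5 ft². Wetted perimeter P = b + 2y = 23.2 + 2×11.4 = 46 ft.
Hydraulic radius R = A/P = 264.5/46 = 5.75 ft.
From Manning's equation, V = (1.486/n) R^(2/3) S^(1/2) = (1.486/0.013) × 5.75^(2/3) × 0.00061^(1/2) = 9.06 ft/s.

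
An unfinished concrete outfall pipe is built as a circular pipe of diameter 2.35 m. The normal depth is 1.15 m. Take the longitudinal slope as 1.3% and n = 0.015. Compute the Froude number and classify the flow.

For a circular section of diameter D = 2.35 m at depth y = 1.15 m, the central angle is θ = 2 arccos(1 − 2y/D) = 3.099 rad. Then A = (D²/8)(θ − sin θ) = 2.11 m² and P = Dθ/2 = 3.641 m.
Hydraulic radius R = A/P = 2.11/3.641 = 0.5794 m.
V = (1/n) R^(2/3) √S = (1/0.015) × 0.5794^(2/3) × √0.013 = 5.283 m/s. Hydraulic depth D_h = A/T = 2.11/2.349 = 0.898 m.
Froude number Fr = V/√(g·D_h) = 5.283/√(9.81×0.898) = 1.78, which is greater than 1, so the flow is supercritical.

supercritical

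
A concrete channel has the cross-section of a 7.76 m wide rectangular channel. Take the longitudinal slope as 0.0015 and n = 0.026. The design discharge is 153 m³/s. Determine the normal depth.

y_n = 7.16 m

Manning's equation rearranged: A R^(2/3) = nQ / (1·√S) = 0.026 × 153 / (√0.0015) = 102.7.
At y = 8.07 m: A R^(2/3) = 119 — over.
At y = 7.16 m: A R^(2/3) = 102.8 — close enough.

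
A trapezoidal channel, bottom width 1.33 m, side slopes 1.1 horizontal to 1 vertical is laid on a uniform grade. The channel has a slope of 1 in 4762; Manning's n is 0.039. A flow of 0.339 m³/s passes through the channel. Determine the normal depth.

y_n = 0.732 m

Manning's equation rearranged: A R^(2/3) = nQ / (1·√S) = 0.039 × 0.339 / (√0.00021) = 0.9123.
Try y = 0.586 m: A R^(2/3) = 0.6035 — short.
Try y = 0.852 m: A R^(2/3) = 1.217 — over.
Try y = 0.732 m: A R^(2/3) = 0.912 — matches.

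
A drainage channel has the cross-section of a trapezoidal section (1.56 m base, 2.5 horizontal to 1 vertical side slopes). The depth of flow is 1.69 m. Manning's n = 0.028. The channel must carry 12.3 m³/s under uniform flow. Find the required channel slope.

With bottom width b = 1.56 m and side slope z = 2.5: A = (b + zy)y = (1.56 + 2.5×1.69)×1.69 = 9.777 m²; P = b + 2y√(1+z²) = 1.56 + 2×1.69×2.693 = 10.66 m.
Hydraulic radius R = A/P = 9.777/10.66 = 0.9171 m.
From Manning's equation, S = [nQ / (1 A R^(2/3))]² = [0.028 × 12.3 / (1 × 9.777 × 0.9171^(2/3))]² = 0.00139.

S = 0.00139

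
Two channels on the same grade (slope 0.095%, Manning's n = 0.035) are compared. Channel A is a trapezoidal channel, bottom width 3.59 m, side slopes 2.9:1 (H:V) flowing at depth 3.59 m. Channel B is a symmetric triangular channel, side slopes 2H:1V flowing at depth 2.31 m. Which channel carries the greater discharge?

channel A

Channel A: With bottom width b = 3.59 m and side slope z = 2.9: A = (b + zy)y = (3.59 + 2.9×3.59)×3.59 = 50.26 m²; P = b + 2y√(1+z²) = 3.59 + 2×3.59×3.068 = 25.62 m. Hydraulic radius R = A/P = 50.26/25.62 = 1.962 m. Q_A = (1/0.035)·50.26·1.962^(2/3)·√0.00095 = 69.38 m³/s.
Channel B: For a triangular section with side slope z = 2: A = zy² = 2×2.31² = 10.67 m²; P = 2y√(1+z²) = 2×2.31×2.236 = 10.33 m. Hydraulic radius R = A/P = 10.67/10.33 = 1.033 m. Q_B = (1/0.035)·10.67·1.033^(2/3)·√0.00095 = 9.604 m³/s.
Q_A = 69.38 m³/s vs Q_B = 9.604 m³/s, so channel A carries more.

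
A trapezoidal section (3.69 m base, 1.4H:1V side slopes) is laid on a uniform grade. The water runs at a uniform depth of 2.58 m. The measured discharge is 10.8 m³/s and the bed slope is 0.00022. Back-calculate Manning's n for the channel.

n = 0.0339

With bottom width b = 3.69 m and side slope z = 1.4: A = (b + zy)y = (3.69 + 1.4×2.58)×2.58 = 18.84 m²; P = b + 2y√(1+z²) = 3.69 + 2×2.58×1.72 = 12.57 m.
Hydraulic radius R = A/P = 18.84/12.57 = 1.499 m.
Rearranging Manning's equation: n = (1/Q) A R^(2/3) S^(1/2) = (1/10.8) × 18.84 × 1.499^(2/3) × √0.00022 = 0.0339.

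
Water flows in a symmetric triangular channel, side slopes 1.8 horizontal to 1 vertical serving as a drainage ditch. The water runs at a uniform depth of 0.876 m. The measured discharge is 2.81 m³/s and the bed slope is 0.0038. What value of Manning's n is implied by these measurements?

n = 0.016

For a triangular section with side slope z = 1.8: A = zy² = 1.8×0.876² = 1.381 m²; P = 2y√(1+z²) = 2×0.876×2.059 = 3.608 m.
Hydraulic radius R = A/P = 1.381/3.608 = 0.3829 m.
Rearranging Manning's equation: n = (1/Q) A R^(2/3) S^(1/2) = (1/2.81) × 1.381 × 0.3829^(2/3) × √0.0038 = 0.016.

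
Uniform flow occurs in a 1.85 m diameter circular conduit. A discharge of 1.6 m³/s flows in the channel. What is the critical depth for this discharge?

y_c = 0.607 m

At critical depth, Q² T / (g A³) = 1, i.e. A³/T = Q²/g = 1.6²/9.81 = 0.261.
At y = 0.544 m: A³/T = 0.1703 — too small.
At y = 0.748 m: A³/T = 0.582 — too large.
At y = 0.607 m: A³/T = 0.2603 — ≈ 0.261.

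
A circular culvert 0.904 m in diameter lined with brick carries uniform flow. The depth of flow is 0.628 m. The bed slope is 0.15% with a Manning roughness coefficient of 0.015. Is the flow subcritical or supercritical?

subcritical

For a circular section of diameter D = 0.904 m at depth y = 0.628 m, the central angle is θ = 2 arccos(1 − 2y/D) = 3.942 rad. Then A = (D²/8)(θ − sin θ) = 0.4759 m² and P = Dθ/2 = 1.782 m.
Hydraulic radius R = A/P = 0.4759/1.782 = 0.2671 m.
V = (1/n) R^(2/3) √S = (1/0.015) × 0.2671^(2/3) × √0.0015 = 1.071 m/s. Hydraulic depth D_h = A/T = 0.4759/0.8327 = 0.5716 m.
Froude number Fr = V/√(g·D_h) = 1.071/√(9.81×0.5716) = 0.452, which is less than 1, so the flow is subcritical.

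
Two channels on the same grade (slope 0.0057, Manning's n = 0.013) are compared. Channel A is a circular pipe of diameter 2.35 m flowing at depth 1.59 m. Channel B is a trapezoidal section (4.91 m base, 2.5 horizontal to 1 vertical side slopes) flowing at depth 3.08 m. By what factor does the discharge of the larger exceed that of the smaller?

Channel A: For a circular section of diameter D = 2.35 m at depth y = 1.59 m, the central angle is θ = 2 arccos(1 − 2y/D) = 3.864 rad. Then A = (D²/8)(θ − sin θ) = 3.123 m² and P = Dθ/2 = 4.54 m. Hydraulic radius R = A/P = 3.123/4.54 = 0.688 m. Q_A = (1/0.013)·3.123·0.688^(2/3)·√0.0057 = 14.14 m³/s.
Channel B: With bottom width b = 4.91 m and side slope z = 2.5: A = (b + zy)y = (4.91 + 2.5×3.08)×3.08 = 38.84 m²; P = b + 2y√(1+z²) = 4.91 + 2×3.08×2.693 = 21.5 m. Hydraulic radius R = A/P = 38.84/21.5 = 1.807 m. Q_B = (1/0.013)·38.84·1.807^(2/3)·√0.0057 = 334.6 m³/s.
The larger discharge is 334.6 m³/s and the smaller is 14.14 m³/s; the ratio is 23.7.

23.7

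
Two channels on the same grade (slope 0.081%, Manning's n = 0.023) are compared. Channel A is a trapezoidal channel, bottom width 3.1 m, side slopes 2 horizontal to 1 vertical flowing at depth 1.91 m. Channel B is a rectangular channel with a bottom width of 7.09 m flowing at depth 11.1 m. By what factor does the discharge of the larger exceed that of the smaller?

10.6

Channel A: With bottom width b = 3.1 m and side slope z = 2: A = (b + zy)y = (3.1 + 2×1.91)×1.91 = 13.22 m²; P = b + 2y√(1+z²) = 3.1 + 2×1.91×2.236 = 11.64 m. Hydraulic radius R = A/P = 13.22/11.64 = 1.135 m. Q_A = (1/0.023)·13.22·1.135^(2/3)·√0.00081 = 17.8 m³/s.
Channel B: Flow area A = b·y = 7.09 × 11.1 = 78.7 m². Wetted perimeter P = b + 2y = 7.09 + 2×11.1 = 29.29 m. Hydraulic radius R = A/P = 78.7/29.29 = 2.687 m. Q_B = (1/0.023)·78.7·2.687^(2/3)·√0.00081 = 188.2 m³/s.
The larger discharge is 188.2 m³/s and the smaller is 17.8 m³/s; the ratio is 10.6.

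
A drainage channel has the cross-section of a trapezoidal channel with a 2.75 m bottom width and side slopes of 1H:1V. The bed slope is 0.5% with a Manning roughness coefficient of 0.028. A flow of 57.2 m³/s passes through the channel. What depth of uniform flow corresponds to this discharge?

Manning's equation rearranged: A R^(2/3) = nQ / (1·√S) = 0.028 × 57.2 / (√0.005) = 22.65.
At y = 3.67 m: A R^(2/3) = 34.79 — too large.
At y = 2.17 m: A R^(2/3) = 12.06 — too small.
At y = 2.98 m: A R^(2/3) = 22.65 — ≈ 22.65.

y_n = 2.98 m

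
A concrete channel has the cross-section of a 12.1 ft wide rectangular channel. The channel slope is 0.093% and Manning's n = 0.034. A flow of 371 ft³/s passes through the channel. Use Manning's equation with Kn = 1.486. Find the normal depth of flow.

Manning's equation rearranged: A R^(2/3) = nQ / (1.486·√S) = 0.034 × 371 / (1.486 × √0.00093) = 278.4.
At y = 8.18 ft: A R^(2/3) = 227.2 — low.
At y = 10.4 ft: A R^(2/3) = 307.8 — high.
At y = 9.6 ft: A R^(2/3) = 278.4 — close enough.

y_n = 9.6 ft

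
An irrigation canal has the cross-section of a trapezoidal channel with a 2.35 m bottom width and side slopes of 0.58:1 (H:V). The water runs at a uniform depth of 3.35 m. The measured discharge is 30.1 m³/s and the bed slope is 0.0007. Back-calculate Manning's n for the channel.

With bottom width b = 2.35 m and side slope z = 0.58: A = (b + zy)y = (2.35 + 0.58×3.35)×3.35 = 14.38 m²; P = b + 2y√(1+z²) = 2.35 + 2×3.35×1.156 = 10.1 m.
Hydraulic radius R = A/P = 14.38/10.1 = 1.425 m.
Rearranging Manning's equation: n = (1/Q) A R^(2/3) S^(1/2) = (1/30.1) × 14.38 × 1.425^(2/3) × √0.0007 = 0.016.

n = 0.016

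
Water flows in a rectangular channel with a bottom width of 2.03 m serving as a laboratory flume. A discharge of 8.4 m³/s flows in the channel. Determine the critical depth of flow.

For a rectangular channel, critical depth y_c = (q²/g)^(1/3) where q = Q/b = 8.4/2.03 = 4.138 m²/s.
So y_c = (4.138²/9.81)^(1/3) = 1.2 m.

y_c = 1.2 m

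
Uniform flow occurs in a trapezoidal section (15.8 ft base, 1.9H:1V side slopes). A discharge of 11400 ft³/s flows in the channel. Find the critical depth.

At critical depth, Q² T / (g A³) = 1, i.e. A³/T = Q²/g = 11400²/32.2 = 4036000.
Try y = 12 ft: A³/T = 1619000 — too small.
Try y = 17.4 ft: A³/T = 7501000 — too large.
Try y = 15 ft: A³/T = 4030000 — ≈ 4036000.

y_c = 15 ft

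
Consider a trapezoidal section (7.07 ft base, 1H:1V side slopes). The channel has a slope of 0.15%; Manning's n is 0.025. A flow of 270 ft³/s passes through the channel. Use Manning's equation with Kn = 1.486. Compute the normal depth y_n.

Manning's equation rearranged: A R^(2/3) = nQ / (1.486·√S) = 0.025 × 270 / (1.486 × √0.0015) = 117.3.
Trying y = 5.41 ft: A R^(2/3) = 141 — over.
Trying y = 3.87 ft: A R^(2/3) = 74.84 — short.
Trying y = 4.92 ft: A R^(2/3) = 117.5 — matches.

y_n = 4.92 ft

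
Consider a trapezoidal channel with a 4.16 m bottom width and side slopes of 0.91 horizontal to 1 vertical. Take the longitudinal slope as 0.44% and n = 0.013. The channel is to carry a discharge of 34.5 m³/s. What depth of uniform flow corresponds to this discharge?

y_n = 1.33 m

Manning's equation rearranged: A R^(2/3) = nQ / (1·√S) = 0.013 × 34.5 / (√0.0044) = 6.761.
Trying y = 1 m: A R^(2/3) = 4.143 — short.
Trying y = 1.33 m: A R^(2/3) = 6.76 — ≈ 6.761.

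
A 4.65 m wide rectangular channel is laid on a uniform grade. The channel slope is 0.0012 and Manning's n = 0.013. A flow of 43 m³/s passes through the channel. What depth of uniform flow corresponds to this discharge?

y_n = 2.92 m

Manning's equation rearranged: A R^(2/3) = nQ / (1·√S) = 0.013 × 43 / (√0.0012) = 16.14.
Try y = 3.66 m: A R^(2/3) = 21.52 — over.
Try y = 2.92 m: A R^(2/3) = 16.13 — matches.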